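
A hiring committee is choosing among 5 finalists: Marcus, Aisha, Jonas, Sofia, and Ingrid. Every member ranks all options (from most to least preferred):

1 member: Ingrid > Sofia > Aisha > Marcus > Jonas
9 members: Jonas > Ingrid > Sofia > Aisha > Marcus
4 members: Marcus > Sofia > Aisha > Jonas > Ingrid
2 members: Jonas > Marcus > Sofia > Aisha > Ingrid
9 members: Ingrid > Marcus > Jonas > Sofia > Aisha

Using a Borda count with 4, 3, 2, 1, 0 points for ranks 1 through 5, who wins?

Marcus: 1·1 + 9·0 + 4·4 + 2·3 + 9·3 = 50
Aisha: 1·2 + 9·1 + 4·2 + 2·1 + 9·0 = 21
Jonas: 1·0 + 9·4 + 4·1 + 2·4 + 9·2 = 66
Sofia: 1·3 + 9·2 + 4·3 + 2·2 + 9·1 = 46
Ingrid: 1·4 + 9·3 + 4·0 + 2·0 + 9·4 = 67
Ingrid has the highest Borda score (67).

Ingrid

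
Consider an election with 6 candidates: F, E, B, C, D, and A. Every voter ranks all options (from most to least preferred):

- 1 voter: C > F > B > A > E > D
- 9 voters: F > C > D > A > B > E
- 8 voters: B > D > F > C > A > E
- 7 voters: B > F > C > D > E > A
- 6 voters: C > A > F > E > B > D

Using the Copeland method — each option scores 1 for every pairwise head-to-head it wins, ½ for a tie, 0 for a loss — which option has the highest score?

F: beats E, B, C, D, and A → score 5.
E: loses to F, B, C, D, and A → score 0.
B: beats E, D, and A; loses to F and C → score 3.
C: beats E, B, D, and A; loses to F → score 4.
D: beats E and A; loses to F, B, and C → score 2.
A: beats E; loses to F, B, C, and D → score 1.
F has the best pairwise record.

F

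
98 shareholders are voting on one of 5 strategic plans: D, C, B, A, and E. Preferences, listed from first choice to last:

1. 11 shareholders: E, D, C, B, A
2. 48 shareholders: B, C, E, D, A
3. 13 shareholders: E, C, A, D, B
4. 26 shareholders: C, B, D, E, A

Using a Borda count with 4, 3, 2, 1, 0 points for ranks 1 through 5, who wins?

C

D: 11·3 + 48·1 + 13·1 + 26·2 = 146
C: 11·2 + 48·3 + 13·3 + 26·4 = 309
B: 11·1 + 48·4 + 13·0 + 26·3 = 281
A: 11·0 + 48·0 + 13·2 + 26·0 = 26
E: 11·4 + 48·2 + 13·4 + 26·1 = 218
C has the highest Borda score (309).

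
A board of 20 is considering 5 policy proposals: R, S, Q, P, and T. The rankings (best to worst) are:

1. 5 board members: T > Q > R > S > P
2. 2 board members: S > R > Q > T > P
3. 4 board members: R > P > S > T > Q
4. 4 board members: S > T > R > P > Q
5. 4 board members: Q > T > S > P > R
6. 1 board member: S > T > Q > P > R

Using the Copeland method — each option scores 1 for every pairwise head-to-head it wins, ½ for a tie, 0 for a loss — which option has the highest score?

R: beats P; ties Q; loses to S and T → score 1.5.
S: beats R, Q, P, and T → score 4.
Q: beats P; ties R; loses to S and T → score 1.5.
P: loses to R, S, Q, and T → score 0.
T: beats R, Q, and P; loses to S → score 3.
S has the best pairwise record.

S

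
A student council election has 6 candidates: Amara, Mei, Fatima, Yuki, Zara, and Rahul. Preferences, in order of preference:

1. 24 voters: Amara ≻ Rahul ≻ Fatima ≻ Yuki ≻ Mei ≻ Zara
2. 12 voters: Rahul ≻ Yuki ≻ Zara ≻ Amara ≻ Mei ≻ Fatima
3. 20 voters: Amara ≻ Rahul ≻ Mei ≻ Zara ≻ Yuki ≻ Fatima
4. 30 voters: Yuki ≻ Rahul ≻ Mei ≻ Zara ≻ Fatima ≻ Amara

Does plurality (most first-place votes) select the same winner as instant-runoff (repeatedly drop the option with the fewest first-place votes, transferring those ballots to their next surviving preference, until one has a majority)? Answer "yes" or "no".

Plurality — first-place votes: Amara 44, Mei 0, Fatima 0, Yuki 30, Zara 0, Rahul 12. Winner: Amara.
Instant-runoff — R1 Amara 44, Mei 0, Fatima 0, Yuki 30, Zara 0, Rahul 12 (Amara winner). Winner: Amara.
The two methods agree.

yes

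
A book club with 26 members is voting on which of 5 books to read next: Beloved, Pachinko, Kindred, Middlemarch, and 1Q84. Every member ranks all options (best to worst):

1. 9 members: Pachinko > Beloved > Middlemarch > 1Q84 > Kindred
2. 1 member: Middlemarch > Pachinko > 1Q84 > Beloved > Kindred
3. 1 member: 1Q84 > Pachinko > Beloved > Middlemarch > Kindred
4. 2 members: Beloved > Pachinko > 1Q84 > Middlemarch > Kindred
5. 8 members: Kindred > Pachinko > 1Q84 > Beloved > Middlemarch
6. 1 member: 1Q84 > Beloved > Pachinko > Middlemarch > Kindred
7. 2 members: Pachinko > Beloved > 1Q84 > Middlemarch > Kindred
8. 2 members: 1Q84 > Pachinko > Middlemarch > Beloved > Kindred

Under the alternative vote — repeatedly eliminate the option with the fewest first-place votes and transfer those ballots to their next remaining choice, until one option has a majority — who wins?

Round 1: Beloved 2, Pachinko 11, Kindred 8, Middlemarch 1, 1Q84 4. Eliminate Middlemarch.
Round 2: Beloved 2, Pachinko 12, Kindred 8, 1Q84 4. Eliminate Beloved.
Round 3: Pachinko 14, Kindred 8, 1Q84 4. Pachinko has a majority.

Pachinko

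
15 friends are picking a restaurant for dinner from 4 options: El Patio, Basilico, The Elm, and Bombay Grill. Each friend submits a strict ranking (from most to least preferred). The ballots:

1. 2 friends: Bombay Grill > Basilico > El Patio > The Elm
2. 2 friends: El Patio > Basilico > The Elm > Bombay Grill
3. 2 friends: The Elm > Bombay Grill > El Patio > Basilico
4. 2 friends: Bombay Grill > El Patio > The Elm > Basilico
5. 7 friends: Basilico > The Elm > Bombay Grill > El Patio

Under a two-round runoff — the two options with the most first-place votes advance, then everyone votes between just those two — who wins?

Round 1 first-place votes: El Patio 2, Basilico 7, The Elm 2, Bombay Grill 4.
Basilico and Bombay Grill advance.
Runoff: Basilico is preferred to Bombay Grill by 9 voters; Bombay Grill by 6.
Basilico wins the runoff.

Basilico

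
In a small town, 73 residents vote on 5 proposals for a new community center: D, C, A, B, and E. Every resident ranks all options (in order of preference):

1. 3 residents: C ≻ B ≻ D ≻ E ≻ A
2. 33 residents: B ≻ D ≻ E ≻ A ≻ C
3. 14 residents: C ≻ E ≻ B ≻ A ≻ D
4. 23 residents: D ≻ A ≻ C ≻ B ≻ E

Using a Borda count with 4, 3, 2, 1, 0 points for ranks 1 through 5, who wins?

D

D: 3·2 + 33·3 + 14·0 + 23·4 = 197
C: 3·4 + 33·0 + 14·4 + 23·2 = 114
A: 3·0 + 33·1 + 14·1 + 23·3 = 116
B: 3·3 + 33·4 + 14·2 + 23·1 = 192
E: 3·1 + 33·2 + 14·3 + 23·0 = 111
D has the highest Borda score (197).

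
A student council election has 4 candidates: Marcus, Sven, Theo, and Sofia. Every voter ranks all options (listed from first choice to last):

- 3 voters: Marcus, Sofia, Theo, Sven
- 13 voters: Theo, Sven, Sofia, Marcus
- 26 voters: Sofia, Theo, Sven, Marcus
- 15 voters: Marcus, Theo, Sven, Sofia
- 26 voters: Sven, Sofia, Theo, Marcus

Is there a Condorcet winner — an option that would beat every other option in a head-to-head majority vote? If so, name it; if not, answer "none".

Checking pairwise contests:
Sven beats Marcus 65–18.
Theo beats Sven 57–26.
Sofia beats Theo 55–28.
Sven beats Sofia 54–29.
Every option loses at least one head-to-head, so there is no Condorcet winner.

none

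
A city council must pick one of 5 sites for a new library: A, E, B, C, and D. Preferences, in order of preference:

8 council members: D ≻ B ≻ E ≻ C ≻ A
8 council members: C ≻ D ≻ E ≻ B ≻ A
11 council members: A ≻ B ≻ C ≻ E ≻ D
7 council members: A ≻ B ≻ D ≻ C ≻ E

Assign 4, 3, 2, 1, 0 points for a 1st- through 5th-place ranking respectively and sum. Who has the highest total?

A: 8·0 + 8·0 + 11·4 + 7·4 = 72
E: 8·2 + 8·2 + 11·1 + 7·0 = 43
B: 8·3 + 8·1 + 11·3 + 7·3 = 86
C: 8·1 + 8·4 + 11·2 + 7·1 = 69
D: 8·4 + 8·3 + 11·0 + 7·2 = 70
B has the highest Borda score (86).

B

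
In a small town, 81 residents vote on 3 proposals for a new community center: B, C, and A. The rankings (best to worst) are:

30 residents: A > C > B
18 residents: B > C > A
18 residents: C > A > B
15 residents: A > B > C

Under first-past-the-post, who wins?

A

First-place votes: B 18, C 18, A 45.
A has the most first-place votes.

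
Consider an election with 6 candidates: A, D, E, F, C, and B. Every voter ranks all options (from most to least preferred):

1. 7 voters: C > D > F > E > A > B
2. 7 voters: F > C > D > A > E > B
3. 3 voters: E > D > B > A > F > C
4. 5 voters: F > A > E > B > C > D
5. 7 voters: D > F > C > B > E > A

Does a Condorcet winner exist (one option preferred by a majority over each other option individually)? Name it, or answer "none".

Checking pairwise contests:
D beats A 24–5.
C beats D 19–10.
D beats E 21–8.
D beats F 17–12.
F beats C 22–7.
A beats B 19–10.
Every option loses at least one head-to-head, so there is no Condorcet winner.

none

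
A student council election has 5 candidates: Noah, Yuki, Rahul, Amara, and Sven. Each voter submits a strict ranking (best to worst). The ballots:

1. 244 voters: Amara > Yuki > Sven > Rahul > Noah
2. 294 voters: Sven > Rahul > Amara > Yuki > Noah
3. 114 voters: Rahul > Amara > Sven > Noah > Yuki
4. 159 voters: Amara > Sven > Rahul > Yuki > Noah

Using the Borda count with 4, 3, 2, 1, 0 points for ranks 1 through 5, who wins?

Amara

Noah: 244·0 + 294·0 + 114·1 + 159·0 = 114
Yuki: 244·3 + 294·1 + 114·0 + 159·1 = 1185
Rahul: 244·1 + 294·3 + 114·4 + 159·2 = 1900
Amara: 244·4 + 294·2 + 114·3 + 159·4 = 2542
Sven: 244·2 + 294·4 + 114·2 + 159·3 = 2369
Amara has the highest Borda score (2542).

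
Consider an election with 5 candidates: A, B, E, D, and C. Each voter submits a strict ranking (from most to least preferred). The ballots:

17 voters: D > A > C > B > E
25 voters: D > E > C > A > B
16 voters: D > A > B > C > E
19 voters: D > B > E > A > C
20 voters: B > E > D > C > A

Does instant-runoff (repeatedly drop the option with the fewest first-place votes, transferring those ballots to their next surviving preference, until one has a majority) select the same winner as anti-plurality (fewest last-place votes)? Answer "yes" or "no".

yes

Instant-runoff — R1 A 0, B 20, E 0, D 77, C 0 (D winner). Winner: D.
Anti-plurality — last-place votes: A 20, B 25, E 33, D 0, C 19. Winner: D.
The two methods agree.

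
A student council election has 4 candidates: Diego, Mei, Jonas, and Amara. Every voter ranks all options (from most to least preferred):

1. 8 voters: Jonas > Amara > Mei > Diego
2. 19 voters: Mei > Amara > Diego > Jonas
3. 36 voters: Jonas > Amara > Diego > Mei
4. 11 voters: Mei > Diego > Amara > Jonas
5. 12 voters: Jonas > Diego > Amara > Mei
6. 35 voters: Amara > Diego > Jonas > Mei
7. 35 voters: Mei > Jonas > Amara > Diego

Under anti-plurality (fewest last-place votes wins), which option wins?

Amara

Last-place votes: Diego 43, Mei 83, Jonas 30, Amara 0.
Amara is ranked last by the fewest voters, so Amara wins.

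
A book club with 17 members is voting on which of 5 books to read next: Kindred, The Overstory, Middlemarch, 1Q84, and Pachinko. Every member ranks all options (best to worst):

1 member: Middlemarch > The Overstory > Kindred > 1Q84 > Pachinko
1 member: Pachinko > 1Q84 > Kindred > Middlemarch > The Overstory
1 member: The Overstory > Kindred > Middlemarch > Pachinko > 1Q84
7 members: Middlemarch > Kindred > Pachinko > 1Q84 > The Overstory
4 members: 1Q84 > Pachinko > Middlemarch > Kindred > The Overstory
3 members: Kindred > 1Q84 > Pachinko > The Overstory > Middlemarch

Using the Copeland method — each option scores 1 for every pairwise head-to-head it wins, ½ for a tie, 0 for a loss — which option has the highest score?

Kindred: beats The Overstory, 1Q84, and Pachinko; loses to Middlemarch → score 3.
The Overstory: loses to Kindred, Middlemarch, 1Q84, and Pachinko → score 0.
Middlemarch: beats Kindred, The Overstory, 1Q84, and Pachinko → score 4.
1Q84: beats The Overstory; loses to Kindred, Middlemarch, and Pachinko → score 1.
Pachinko: beats The Overstory and 1Q84; loses to Kindred and Middlemarch → score 2.
Middlemarch has the best pairwise record.

Middlemarch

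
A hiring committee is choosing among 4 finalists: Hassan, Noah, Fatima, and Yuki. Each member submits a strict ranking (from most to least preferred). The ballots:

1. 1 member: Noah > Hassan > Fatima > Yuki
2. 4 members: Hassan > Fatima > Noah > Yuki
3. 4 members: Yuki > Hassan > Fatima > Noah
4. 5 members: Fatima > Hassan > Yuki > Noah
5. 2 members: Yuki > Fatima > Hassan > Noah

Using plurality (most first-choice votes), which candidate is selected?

Yuki

First-place votes: Hassan 4, Noah 1, Fatima 5, Yuki 6.
Yuki has the most first-place votes.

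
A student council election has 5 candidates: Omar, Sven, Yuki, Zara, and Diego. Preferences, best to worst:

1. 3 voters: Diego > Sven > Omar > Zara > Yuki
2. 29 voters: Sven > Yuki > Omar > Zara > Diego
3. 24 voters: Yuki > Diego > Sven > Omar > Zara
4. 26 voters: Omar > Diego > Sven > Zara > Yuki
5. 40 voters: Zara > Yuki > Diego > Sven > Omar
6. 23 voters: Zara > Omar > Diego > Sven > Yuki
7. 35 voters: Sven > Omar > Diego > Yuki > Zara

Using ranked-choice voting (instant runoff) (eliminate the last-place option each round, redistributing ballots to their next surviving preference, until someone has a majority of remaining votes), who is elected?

Sven

Round 1: Omar 26, Sven 64, Yuki 24, Zara 63, Diego 3. Eliminate Diego.
Round 2: Omar 26, Sven 67, Yuki 24, Zara 63. Eliminate Yuki.
Round 3: Omar 26, Sven 91, Zara 63. Sven has a majority.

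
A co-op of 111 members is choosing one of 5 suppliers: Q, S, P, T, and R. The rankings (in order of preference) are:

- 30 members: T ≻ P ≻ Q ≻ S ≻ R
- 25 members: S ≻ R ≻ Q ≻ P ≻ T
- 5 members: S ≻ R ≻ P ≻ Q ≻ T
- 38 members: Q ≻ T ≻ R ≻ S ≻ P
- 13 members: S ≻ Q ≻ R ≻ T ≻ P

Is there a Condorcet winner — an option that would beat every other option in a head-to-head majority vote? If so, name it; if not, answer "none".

Q vs S: 68–43 for Q.
Q vs P: 76–35 for Q.
Q vs T: 81–30 for Q.
Q vs R: 81–30 for Q.
Q beats every other option head-to-head.

Q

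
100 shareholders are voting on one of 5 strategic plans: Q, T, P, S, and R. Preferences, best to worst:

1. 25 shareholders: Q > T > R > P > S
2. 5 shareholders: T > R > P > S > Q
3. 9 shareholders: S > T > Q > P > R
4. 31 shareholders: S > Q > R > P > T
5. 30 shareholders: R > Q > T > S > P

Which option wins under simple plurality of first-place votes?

S

First-place votes: Q 25, T 5, P 0, S 40, R 30.
S has the most first-place votes.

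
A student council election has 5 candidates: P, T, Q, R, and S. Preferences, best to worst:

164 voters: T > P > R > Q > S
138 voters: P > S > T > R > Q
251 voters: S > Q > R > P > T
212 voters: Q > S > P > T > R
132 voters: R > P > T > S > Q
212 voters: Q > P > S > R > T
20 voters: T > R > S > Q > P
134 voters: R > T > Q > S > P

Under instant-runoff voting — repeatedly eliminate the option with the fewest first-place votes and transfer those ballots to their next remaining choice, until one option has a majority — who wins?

Q

Round 1: P 138, T 184, Q 424, R 266, S 251. Eliminate P.
Round 2: T 184, Q 424, R 266, S 389. Eliminate T.
Round 3: Q 424, R 450, S 389. Eliminate S.
Round 4: Q 675, R 588. Q has a majority.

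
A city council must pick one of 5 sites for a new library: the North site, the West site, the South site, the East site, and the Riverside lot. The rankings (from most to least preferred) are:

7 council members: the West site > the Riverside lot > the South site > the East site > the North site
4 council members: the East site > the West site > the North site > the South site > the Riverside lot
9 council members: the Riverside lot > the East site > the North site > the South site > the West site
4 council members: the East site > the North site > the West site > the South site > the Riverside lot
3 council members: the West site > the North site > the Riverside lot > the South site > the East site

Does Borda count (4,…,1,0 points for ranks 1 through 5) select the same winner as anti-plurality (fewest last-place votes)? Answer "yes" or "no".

Borda — scores: the North site 47, the West site 60, the South site 34, the East site 66, the Riverside lot 63. Winner: the East site.
Anti-plurality — last-place votes: the North site 7, the West site 9, the South site 0, the East site 3, the Riverside lot 8. Winner: the South site.
The two methods disagree.

no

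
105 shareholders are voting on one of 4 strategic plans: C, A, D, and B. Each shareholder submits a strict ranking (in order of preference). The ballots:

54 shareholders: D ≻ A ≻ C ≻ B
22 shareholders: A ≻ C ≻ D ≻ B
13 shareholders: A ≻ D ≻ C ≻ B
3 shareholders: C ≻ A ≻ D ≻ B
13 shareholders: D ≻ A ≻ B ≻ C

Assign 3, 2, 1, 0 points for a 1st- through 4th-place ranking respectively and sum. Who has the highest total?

C: 54·1 + 22·2 + 13·1 + 3·3 + 13·0 = 120
A: 54·2 + 22·3 + 13·3 + 3·2 + 13·2 = 245
D: 54·3 + 22·1 + 13·2 + 3·1 + 13·3 = 252
B: 54·0 + 22·0 + 13·0 + 3·0 + 13·1 = 13
D has the highest Borda score (252).

D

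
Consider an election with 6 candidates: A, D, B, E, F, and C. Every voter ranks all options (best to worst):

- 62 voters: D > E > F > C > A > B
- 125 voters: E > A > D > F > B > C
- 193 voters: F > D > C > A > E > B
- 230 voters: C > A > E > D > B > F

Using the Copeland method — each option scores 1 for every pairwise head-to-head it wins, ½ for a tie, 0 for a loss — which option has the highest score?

A

A: beats D, B, E, and F; loses to C → score 4.
D: beats B, F, and C; loses to A and E → score 3.
B: loses to A, D, E, F, and C → score 0.
E: beats D, B, and F; loses to A and C → score 3.
F: beats B and C; loses to A, D, and E → score 2.
C: beats A, B, and E; loses to D and F → score 3.
A has the best pairwise record.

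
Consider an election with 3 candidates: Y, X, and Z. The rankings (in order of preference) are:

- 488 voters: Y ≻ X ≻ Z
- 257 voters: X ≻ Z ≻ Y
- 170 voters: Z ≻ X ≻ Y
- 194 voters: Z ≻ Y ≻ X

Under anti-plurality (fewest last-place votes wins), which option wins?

Last-place votes: Y 427, X 194, Z 488.
X is ranked last by the fewest voters, so X wins.

X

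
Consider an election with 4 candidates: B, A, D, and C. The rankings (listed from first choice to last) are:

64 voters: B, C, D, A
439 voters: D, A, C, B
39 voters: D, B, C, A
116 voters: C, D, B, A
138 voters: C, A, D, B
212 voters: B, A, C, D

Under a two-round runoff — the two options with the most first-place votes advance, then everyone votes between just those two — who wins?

D

Round 1 first-place votes: B 276, A 0, D 478, C 254.
D and B advance.
Runoff: D is preferred to B by 732 voters; B by 276.
D wins the runoff.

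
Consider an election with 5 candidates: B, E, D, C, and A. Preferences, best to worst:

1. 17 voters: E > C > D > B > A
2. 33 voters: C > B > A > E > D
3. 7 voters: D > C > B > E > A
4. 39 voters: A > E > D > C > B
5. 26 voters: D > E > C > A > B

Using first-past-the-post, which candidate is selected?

A

First-place votes: B 0, E 17, D 33, C 33, A 39.
A has the most first-place votes.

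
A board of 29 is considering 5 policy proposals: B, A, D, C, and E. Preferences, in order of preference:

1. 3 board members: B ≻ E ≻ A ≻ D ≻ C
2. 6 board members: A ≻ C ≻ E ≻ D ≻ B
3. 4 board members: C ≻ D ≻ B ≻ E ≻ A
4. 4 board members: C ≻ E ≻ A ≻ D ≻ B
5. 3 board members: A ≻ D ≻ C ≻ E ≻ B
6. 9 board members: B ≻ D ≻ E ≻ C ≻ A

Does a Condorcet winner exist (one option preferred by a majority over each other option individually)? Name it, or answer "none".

Checking pairwise contests:
D beats B 17–12.
B beats A 16–13.
A beats D 16–13.
D beats C 15–14.
B beats E 16–13.
Every option loses at least one head-to-head, so there is no Condorcet winner.

none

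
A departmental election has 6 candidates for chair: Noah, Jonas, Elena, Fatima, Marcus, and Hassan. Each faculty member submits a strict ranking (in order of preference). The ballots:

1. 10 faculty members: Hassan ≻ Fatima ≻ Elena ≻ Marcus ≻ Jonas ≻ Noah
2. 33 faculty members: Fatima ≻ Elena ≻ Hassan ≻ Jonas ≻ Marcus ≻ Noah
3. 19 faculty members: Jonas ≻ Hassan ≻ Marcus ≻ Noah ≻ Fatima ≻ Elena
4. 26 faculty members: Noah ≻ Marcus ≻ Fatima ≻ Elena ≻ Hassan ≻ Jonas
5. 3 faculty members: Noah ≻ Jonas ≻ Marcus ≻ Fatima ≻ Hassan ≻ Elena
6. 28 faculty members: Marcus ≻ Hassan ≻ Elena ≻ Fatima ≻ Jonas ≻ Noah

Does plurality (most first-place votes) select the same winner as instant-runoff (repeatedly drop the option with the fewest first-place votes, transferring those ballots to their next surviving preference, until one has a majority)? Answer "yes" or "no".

Plurality — first-place votes: Noah 29, Jonas 19, Elena 0, Fatima 33, Marcus 28, Hassan 10. Winner: Fatima.
Instant-runoff — R1 Noah 29, Jonas 19, Elena 0, Fatima 33, Marcus 28, Hassan 10 (Elena out); R2 Noah 29, Jonas 19, Fatima 33, Marcus 28, Hassan 10 (Hassan out); R3 Noah 29, Jonas 19, Fatima 43, Marcus 28 (Jonas out); R4 Noah 29, Fatima 43, Marcus 47 (Noah out); R5 Fatima 43, Marcus 76 (Marcus winner). Winner: Marcus.
The two methods disagree.

no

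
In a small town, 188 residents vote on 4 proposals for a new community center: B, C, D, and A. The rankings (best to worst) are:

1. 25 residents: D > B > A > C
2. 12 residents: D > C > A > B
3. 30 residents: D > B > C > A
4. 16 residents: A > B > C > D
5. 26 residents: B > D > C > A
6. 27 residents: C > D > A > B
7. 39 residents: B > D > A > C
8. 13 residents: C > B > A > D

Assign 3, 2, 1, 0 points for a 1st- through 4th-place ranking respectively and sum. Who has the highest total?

D

B: 25·2 + 12·0 + 30·2 + 16·2 + 26·3 + 27·0 + 39·3 + 13·2 = 363
C: 25·0 + 12·2 + 30·1 + 16·1 + 26·1 + 27·3 + 39·0 + 13·3 = 216
D: 25·3 + 12·3 + 30·3 + 16·0 + 26·2 + 27·2 + 39·2 + 13·0 = 385
A: 25·1 + 12·1 + 30·0 + 16·3 + 26·0 + 27·1 + 39·1 + 13·1 = 164
D has the highest Borda score (385).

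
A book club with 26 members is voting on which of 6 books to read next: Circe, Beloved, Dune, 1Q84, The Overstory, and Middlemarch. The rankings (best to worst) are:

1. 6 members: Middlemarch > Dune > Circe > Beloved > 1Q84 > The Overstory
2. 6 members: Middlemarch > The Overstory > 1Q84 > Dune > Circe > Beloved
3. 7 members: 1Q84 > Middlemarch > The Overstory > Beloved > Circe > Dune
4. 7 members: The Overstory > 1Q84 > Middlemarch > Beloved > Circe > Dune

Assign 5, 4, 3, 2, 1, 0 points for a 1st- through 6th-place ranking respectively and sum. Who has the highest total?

Middlemarch

Circe: 6·3 + 6·1 + 7·1 + 7·1 = 38
Beloved: 6·2 + 6·0 + 7·2 + 7·2 = 40
Dune: 6·4 + 6·2 + 7·0 + 7·0 = 36
1Q84: 6·1 + 6·3 + 7·5 + 7·4 = 87
The Overstory: 6·0 + 6·4 + 7·3 + 7·5 = 80
Middlemarch: 6·5 + 6·5 + 7·4 + 7·3 = 109
Middlemarch has the highest Borda score (109).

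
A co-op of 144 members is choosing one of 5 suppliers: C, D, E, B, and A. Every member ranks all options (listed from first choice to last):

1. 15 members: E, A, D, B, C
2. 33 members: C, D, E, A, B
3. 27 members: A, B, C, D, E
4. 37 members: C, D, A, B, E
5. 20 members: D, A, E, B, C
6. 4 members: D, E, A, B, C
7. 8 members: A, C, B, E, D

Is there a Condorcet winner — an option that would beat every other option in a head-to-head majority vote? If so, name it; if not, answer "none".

Checking pairwise contests:
A beats C 74–70.
C beats D 105–39.
C beats E 105–39.
C beats B 78–66.
D beats A 94–50.
Every option loses at least one head-to-head, so there is no Condorcet winner.

none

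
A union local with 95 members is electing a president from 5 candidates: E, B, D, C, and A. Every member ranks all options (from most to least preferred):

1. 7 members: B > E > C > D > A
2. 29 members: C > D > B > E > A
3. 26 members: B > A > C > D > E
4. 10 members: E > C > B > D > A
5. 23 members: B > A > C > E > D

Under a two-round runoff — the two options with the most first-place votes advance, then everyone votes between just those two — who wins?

Round 1 first-place votes: E 10, B 56, D 0, C 29, A 0.
B and C advance.
Runoff: B is preferred to C by 56 voters; C by 39.
B wins the runoff.

B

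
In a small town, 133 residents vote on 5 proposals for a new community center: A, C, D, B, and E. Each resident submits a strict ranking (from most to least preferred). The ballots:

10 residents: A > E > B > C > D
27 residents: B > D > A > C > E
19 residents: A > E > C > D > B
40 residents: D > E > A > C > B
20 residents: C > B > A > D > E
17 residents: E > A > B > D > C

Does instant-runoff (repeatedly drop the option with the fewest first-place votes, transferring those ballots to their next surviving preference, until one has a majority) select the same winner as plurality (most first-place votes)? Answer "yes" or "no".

no

Instant-runoff — R1 A 29, C 20, D 40, B 27, E 17 (E out); R2 A 46, C 20, D 40, B 27 (C out); R3 A 46, D 40, B 47 (D out); R4 A 86, B 47 (A winner). Winner: A.
Plurality — first-place votes: A 29, C 20, D 40, B 27, E 17. Winner: D.
The two methods disagree.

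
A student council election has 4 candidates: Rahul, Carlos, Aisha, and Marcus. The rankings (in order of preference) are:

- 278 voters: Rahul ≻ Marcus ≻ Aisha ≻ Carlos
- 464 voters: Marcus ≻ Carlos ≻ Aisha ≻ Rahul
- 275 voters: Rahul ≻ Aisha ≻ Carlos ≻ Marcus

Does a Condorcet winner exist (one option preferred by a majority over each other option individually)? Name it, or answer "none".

Rahul

Rahul vs Carlos: 553–464 for Rahul.
Rahul vs Aisha: 553–464 for Rahul.
Rahul vs Marcus: 553–464 for Rahul.
Rahul beats every other option head-to-head.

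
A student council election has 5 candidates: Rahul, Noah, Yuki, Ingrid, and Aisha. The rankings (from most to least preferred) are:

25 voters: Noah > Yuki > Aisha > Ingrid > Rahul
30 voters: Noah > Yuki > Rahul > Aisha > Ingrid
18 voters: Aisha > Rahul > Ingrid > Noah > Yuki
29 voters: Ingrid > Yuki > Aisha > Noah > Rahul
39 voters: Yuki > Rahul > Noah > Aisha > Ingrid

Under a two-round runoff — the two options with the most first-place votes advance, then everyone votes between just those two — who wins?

Noah

Round 1 first-place votes: Rahul 0, Noah 55, Yuki 39, Ingrid 29, Aisha 18.
Noah and Yuki advance.
Runoff: Noah is preferred to Yuki by 73 voters; Yuki by 68.
Noah wins the runoff.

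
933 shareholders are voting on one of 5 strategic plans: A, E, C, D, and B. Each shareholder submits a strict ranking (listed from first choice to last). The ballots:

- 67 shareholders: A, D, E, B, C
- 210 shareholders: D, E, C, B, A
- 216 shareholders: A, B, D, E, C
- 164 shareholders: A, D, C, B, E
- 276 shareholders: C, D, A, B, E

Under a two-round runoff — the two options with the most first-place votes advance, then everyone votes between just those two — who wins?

Round 1 first-place votes: A 447, E 0, C 276, D 210, B 0.
A and C advance.
Runoff: A is preferred to C by 447 voters; C by 486.
C wins the runoff.

C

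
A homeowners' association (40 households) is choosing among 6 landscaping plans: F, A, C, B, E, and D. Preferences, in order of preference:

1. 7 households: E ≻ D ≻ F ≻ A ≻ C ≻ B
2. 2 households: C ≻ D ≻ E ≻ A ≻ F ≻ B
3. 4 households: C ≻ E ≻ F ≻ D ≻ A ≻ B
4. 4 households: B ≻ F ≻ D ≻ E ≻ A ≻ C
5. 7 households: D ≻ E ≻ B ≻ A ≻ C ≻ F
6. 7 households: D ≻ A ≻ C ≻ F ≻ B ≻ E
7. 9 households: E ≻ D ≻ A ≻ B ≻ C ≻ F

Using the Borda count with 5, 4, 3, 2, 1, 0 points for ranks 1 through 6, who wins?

D

F: 7·3 + 2·1 + 4·3 + 4·4 + 7·0 + 7·2 + 9·0 = 65
A: 7·2 + 2·2 + 4·1 + 4·1 + 7·2 + 7·4 + 9·3 = 95
C: 7·1 + 2·5 + 4·5 + 4·0 + 7·1 + 7·3 + 9·1 = 74
B: 7·0 + 2·0 + 4·0 + 4·5 + 7·3 + 7·1 + 9·2 = 66
E: 7·5 + 2·3 + 4·4 + 4·2 + 7·4 + 7·0 + 9·5 = 138
D: 7·4 + 2·4 + 4·2 + 4·3 + 7·5 + 7·5 + 9·4 = 162
D has the highest Borda score (162).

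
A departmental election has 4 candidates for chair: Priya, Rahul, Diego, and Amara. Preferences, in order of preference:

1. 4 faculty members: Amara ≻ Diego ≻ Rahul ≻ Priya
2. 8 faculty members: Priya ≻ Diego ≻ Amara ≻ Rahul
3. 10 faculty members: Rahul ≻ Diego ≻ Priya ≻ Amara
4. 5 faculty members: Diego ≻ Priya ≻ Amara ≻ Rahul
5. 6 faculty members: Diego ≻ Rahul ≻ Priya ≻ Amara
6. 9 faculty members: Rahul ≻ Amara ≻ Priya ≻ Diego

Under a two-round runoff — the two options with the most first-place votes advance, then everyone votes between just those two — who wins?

Diego

Round 1 first-place votes: Priya 8, Rahul 19, Diego 11, Amara 4.
Rahul and Diego advance.
Runoff: Rahul is preferred to Diego by 19 voters; Diego by 23.
Diego wins the runoff.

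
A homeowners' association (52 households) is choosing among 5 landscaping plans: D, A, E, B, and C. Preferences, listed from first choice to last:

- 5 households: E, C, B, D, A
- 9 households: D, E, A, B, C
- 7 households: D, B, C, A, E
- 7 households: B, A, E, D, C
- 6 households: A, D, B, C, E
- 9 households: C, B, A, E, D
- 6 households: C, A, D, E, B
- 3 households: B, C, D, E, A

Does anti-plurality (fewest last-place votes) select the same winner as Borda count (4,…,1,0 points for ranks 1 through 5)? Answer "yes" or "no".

yes

Anti-plurality — last-place votes: D 9, A 8, E 13, B 6, C 16. Winner: B.
Borda — scores: D 112, A 106, E 79, B 119, C 104. Winner: B.
The two methods agree.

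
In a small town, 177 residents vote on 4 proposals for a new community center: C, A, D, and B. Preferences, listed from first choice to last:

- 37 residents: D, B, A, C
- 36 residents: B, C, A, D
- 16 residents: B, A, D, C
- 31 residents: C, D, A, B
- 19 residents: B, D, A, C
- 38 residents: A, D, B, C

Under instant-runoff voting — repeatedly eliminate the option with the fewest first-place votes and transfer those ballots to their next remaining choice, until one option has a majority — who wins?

D

Round 1: C 31, A 38, D 37, B 71. Eliminate C.
Round 2: A 38, D 68, B 71. Eliminate A.
Round 3: D 106, B 71. D has a majority.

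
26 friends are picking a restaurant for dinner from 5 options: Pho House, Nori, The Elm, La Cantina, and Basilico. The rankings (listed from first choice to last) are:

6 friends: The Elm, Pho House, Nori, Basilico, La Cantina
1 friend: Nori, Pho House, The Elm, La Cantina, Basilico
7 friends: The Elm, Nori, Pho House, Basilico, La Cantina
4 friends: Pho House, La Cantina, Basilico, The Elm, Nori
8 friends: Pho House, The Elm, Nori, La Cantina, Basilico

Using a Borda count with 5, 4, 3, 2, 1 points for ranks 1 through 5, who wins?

Pho House

Pho House: 6·4 + 1·4 + 7·3 + 4·5 + 8·5 = 109
Nori: 6·3 + 1·5 + 7·4 + 4·1 + 8·3 = 79
The Elm: 6·5 + 1·3 + 7·5 + 4·2 + 8·4 = 108
La Cantina: 6·1 + 1·2 + 7·1 + 4·4 + 8·2 = 47
Basilico: 6·2 + 1·1 + 7·2 + 4·3 + 8·1 = 47
Pho House has the highest Borda score (109).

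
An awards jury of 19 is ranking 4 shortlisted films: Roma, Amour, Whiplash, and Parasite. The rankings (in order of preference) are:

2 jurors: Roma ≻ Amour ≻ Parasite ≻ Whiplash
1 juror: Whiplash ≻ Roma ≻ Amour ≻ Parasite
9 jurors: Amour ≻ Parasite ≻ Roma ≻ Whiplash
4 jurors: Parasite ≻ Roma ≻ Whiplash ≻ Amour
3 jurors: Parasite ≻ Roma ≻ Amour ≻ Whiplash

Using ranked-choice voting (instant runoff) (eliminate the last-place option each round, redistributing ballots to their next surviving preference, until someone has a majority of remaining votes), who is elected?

Amour

Round 1: Roma 2, Amour 9, Whiplash 1, Parasite 7. Eliminate Whiplash.
Round 2: Roma 3, Amour 9, Parasite 7. Eliminate Roma.
Round 3: Amour 12, Parasite 7. Amour has a majority.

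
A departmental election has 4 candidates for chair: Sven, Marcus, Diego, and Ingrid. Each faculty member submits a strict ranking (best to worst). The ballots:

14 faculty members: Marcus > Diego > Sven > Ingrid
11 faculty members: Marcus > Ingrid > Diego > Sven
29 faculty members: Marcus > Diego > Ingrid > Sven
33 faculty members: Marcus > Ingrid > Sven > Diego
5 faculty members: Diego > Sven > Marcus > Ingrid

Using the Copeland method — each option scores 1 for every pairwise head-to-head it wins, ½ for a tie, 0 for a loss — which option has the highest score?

Marcus

Sven: loses to Marcus, Diego, and Ingrid → score 0.
Marcus: beats Sven, Diego, and Ingrid → score 3.
Diego: beats Sven and Ingrid; loses to Marcus → score 2.
Ingrid: beats Sven; loses to Marcus and Diego → score 1.
Marcus has the best pairwise record.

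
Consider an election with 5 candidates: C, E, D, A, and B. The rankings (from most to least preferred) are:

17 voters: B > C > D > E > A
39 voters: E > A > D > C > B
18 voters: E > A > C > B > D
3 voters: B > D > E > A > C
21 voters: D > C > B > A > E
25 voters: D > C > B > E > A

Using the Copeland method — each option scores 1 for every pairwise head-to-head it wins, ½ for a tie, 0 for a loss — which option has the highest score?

C: beats E, A, and B; loses to D → score 3.
E: beats A; loses to C, D, and B → score 1.
D: beats C, E, A, and B → score 4.
A: loses to C, E, D, and B → score 0.
B: beats E and A; loses to C and D → score 2.
D has the best pairwise record.

D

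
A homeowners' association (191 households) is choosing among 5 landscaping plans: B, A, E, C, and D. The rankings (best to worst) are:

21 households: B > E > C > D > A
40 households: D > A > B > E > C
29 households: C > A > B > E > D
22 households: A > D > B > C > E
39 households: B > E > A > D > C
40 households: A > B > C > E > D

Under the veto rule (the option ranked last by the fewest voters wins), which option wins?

B

Last-place votes: B 0, A 21, E 22, C 79, D 69.
B is ranked last by the fewest voters, so B wins.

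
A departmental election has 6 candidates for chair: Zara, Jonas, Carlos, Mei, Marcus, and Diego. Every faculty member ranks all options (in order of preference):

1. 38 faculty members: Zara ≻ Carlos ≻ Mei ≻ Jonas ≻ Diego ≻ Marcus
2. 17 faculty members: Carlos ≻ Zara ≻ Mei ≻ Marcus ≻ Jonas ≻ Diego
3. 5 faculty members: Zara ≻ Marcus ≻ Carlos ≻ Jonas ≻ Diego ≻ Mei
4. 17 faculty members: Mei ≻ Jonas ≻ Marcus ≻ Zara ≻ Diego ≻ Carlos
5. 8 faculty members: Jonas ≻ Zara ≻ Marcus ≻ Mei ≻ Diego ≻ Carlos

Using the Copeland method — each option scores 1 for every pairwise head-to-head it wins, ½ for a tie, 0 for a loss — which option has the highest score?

Zara: beats Jonas, Carlos, Mei, Marcus, and Diego → score 5.
Jonas: beats Marcus and Diego; loses to Zara, Carlos, and Mei → score 2.
Carlos: beats Jonas, Mei, Marcus, and Diego; loses to Zara → score 4.
Mei: beats Jonas, Marcus, and Diego; loses to Zara and Carlos → score 3.
Marcus: beats Diego; loses to Zara, Jonas, Carlos, and Mei → score 1.
Diego: loses to Zara, Jonas, Carlos, Mei, and Marcus → score 0.
Zara has the best pairwise record.

Zara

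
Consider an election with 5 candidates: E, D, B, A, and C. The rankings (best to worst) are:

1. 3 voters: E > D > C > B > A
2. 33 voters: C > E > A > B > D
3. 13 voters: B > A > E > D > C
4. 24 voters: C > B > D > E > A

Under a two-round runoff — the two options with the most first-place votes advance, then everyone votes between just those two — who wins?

C

Round 1 first-place votes: E 3, D 0, B 13, A 0, C 57.
C and B advance.
Runoff: C is preferred to B by 60 voters; B by 13.
C wins the runoff.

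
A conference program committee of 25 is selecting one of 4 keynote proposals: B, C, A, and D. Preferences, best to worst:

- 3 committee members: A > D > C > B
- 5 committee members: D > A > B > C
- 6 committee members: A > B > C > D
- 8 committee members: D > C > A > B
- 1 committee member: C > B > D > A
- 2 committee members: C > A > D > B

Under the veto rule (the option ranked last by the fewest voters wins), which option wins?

A

Last-place votes: B 13, C 5, A 1, D 6.
A is ranked last by the fewest voters, so A wins.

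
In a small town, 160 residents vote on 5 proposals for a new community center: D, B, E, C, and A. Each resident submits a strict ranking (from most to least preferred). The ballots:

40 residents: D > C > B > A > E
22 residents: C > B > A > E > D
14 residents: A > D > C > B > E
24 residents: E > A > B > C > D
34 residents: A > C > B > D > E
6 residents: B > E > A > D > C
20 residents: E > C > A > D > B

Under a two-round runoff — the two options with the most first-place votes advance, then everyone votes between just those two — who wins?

A

Round 1 first-place votes: D 40, B 6, E 44, C 22, A 48.
A and E advance.
Runoff: A is preferred to E by 110 voters; E by 50.
A wins the runoff.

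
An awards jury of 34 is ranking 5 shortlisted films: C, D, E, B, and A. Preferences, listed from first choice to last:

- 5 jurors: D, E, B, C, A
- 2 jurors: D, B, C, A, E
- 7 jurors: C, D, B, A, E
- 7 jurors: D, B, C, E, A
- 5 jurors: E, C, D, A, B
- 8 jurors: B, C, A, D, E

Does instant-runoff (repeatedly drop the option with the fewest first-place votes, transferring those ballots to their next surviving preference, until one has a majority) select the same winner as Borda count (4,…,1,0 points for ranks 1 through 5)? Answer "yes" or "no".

Instant-runoff — R1 C 7, D 14, E 5, B 8, A 0 (A out); R2 C 7, D 14, E 5, B 8 (E out); R3 C 12, D 14, B 8 (B out); R4 C 20, D 14 (C winner). Winner: C.
Borda — scores: C 90, D 95, E 42, B 83, A 30. Winner: D.
The two methods disagree.

no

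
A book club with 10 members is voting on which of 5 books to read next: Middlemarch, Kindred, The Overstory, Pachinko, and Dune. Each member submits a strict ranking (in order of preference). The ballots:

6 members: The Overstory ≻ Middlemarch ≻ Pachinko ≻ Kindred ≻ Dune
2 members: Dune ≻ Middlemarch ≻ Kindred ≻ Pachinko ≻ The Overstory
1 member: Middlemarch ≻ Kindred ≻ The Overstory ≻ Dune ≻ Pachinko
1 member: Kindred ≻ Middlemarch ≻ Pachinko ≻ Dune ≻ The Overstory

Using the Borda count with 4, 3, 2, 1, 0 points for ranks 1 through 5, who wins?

Middlemarch: 6·3 + 2·3 + 1·4 + 1·3 = 31
Kindred: 6·1 + 2·2 + 1·3 + 1·4 = 17
The Overstory: 6·4 + 2·0 + 1·2 + 1·0 = 26
Pachinko: 6·2 + 2·1 + 1·0 + 1·2 = 16
Dune: 6·0 + 2·4 + 1·1 + 1·1 = 10
Middlemarch has the highest Borda score (31).

Middlemarch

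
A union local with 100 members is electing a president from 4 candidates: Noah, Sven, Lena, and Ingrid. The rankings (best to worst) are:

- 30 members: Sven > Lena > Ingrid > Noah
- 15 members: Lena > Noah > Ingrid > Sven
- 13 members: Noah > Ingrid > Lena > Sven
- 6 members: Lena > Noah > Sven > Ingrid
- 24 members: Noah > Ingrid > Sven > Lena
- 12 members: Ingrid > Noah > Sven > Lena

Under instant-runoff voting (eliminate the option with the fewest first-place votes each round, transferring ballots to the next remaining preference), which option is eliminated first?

Round 1: Noah 37, Sven 30, Lena 21, Ingrid 12. Eliminate Ingrid.

Ingrid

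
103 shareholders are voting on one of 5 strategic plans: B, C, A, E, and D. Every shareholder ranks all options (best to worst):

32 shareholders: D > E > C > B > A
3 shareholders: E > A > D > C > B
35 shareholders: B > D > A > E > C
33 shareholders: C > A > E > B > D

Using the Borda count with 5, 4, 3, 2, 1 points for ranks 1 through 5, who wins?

B: 32·2 + 3·1 + 35·5 + 33·2 = 308
C: 32·3 + 3·2 + 35·1 + 33·5 = 302
A: 32·1 + 3·4 + 35·3 + 33·4 = 281
E: 32·4 + 3·5 + 35·2 + 33·3 = 312
D: 32·5 + 3·3 + 35·4 + 33·1 = 342
D has the highest Borda score (342).

D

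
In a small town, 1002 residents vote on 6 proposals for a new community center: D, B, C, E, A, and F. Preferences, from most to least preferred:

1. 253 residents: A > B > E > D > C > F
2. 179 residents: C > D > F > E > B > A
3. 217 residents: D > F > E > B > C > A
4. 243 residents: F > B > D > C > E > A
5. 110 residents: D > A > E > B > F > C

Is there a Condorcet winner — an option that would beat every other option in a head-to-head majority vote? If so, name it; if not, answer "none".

D vs B: 506–496 for D.
D vs C: 823–179 for D.
D vs E: 749–253 for D.
D vs A: 749–253 for D.
D vs F: 759–243 for D.
D beats every other option head-to-head.

D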